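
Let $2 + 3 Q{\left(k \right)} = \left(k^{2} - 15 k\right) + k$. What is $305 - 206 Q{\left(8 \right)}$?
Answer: $\frac{11215}{3} \approx 3738.3$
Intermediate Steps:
$Q{\left(k \right)} = - \frac{2}{3} - \frac{14 k}{3} + \frac{k^{2}}{3}$ ($Q{\left(k \right)} = - \frac{2}{3} + \frac{\left(k^{2} - 15 k\right) + k}{3} = - \frac{2}{3} + \frac{k^{2} - 14 k}{3} = - \frac{2}{3} + \left(- \frac{14 k}{3} + \frac{k^{2}}{3}\right) = - \frac{2}{3} - \frac{14 k}{3} + \frac{k^{2}}{3}$)
$305 - 206 Q{\left(8 \right)} = 305 - 206 \left(- \frac{2}{3} - \frac{112}{3} + \frac{8^{2}}{3}\right) = 305 - 206 \left(- \frac{2}{3} - \frac{112}{3} + \frac{1}{3} \cdot 64\right) = 305 - 206 \left(- \frac{2}{3} - \frac{112}{3} + \frac{64}{3}\right) = 305 - - \frac{10300}{3} = 305 + \frac{10300}{3} = \frac{11215}{3}$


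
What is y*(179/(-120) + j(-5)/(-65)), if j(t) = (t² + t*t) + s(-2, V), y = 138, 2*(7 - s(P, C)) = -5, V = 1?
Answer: -17273/52 ≈ -332.17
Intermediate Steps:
s(P, C) = 19/2 (s(P, C) = 7 - ½*(-5) = 7 + 5/2 = 19/2)
j(t) = 19/2 + 2*t² (j(t) = (t² + t*t) + 19/2 = (t² + t²) + 19/2 = 2*t² + 19/2 = 19/2 + 2*t²)
y*(179/(-120) + j(-5)/(-65)) = 138*(179/(-120) + (19/2 + 2*(-5)²)/(-65)) = 138*(179*(-1/120) + (19/2 + 2*25)*(-1/65)) = 138*(-179/120 + (19/2 + 50)*(-1/65)) = 138*(-179/120 + (119/2)*(-1/65)) = 138*(-179/120 - 119/130) = 138*(-751/312) = -17273/52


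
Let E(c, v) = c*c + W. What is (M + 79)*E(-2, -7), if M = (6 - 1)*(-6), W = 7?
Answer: 539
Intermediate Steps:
E(c, v) = 7 + c**2 (E(c, v) = c*c + 7 = c**2 + 7 = 7 + c**2)
M = -30 (M = 5*(-6) = -30)
(M + 79)*E(-2, -7) = (-30 + 79)*(7 + (-2)**2) = 49*(7 + 4) = 49*11 = 539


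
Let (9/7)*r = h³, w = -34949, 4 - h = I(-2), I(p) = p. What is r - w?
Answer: 35117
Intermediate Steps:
h = 6 (h = 4 - 1*(-2) = 4 + 2 = 6)
r = 168 (r = (7/9)*6³ = (7/9)*216 = 168)
r - w = 168 - 1*(-34949) = 168 + 34949 = 35117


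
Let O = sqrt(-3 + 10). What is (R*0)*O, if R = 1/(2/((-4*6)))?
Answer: 0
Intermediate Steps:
O = sqrt(7) ≈ 2.6458
R = -12 (R = 1/(2/(-24)) = 1/(2*(-1/24)) = 1/(-1/12) = -12)
(R*0)*O = (-12*0)*sqrt(7) = 0*sqrt(7) = 0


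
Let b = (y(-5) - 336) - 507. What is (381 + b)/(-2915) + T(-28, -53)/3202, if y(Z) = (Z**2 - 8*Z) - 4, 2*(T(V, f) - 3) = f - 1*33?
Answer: 583701/4666915 ≈ 0.12507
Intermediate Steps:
T(V, f) = -27/2 + f/2 (T(V, f) = 3 + (f - 1*33)/2 = 3 + (f - 33)/2 = 3 + (-33 + f)/2 = 3 + (-33/2 + f/2) = -27/2 + f/2)
y(Z) = -4 + Z**2 - 8*Z
b = -782 (b = ((-4 + (-5)**2 - 8*(-5)) - 336) - 507 = ((-4 + 25 + 40) - 336) - 507 = (61 - 336) - 507 = -275 - 507 = -782)
(381 + b)/(-2915) + T(-28, -53)/3202 = (381 - 782)/(-2915) + (-27/2 + (1/2)*(-53))/3202 = -401*(-1/2915) + (-27/2 - 53/2)*(1/3202) = 401/2915 - 40*1/3202 = 401/2915 - 20/1601 = 583701/4666915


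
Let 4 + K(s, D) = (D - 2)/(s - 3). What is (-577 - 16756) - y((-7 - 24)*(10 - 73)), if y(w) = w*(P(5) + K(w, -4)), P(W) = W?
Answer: -6265997/325 ≈ -19280.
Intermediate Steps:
K(s, D) = -4 + (-2 + D)/(-3 + s) (K(s, D) = -4 + (D - 2)/(s - 3) = -4 + (-2 + D)/(-3 + s))
y(w) = w*(5 + (6 - 4*w)/(-3 + w)) (y(w) = w*(5 + (10 - 4 - 4*w)/(-3 + w)) = w*(5 + (6 - 4*w)/(-3 + w)))
(-577 - 16756) - y((-7 - 24)*(10 - 73)) = (-577 - 16756) - (-7 - 24)*(10 - 73)*(-9 + (-7 - 24)*(10 - 73))/(-3 + (-7 - 24)*(10 - 73)) = -17333 - (-31*(-63))*(-9 - 31*(-63))/(-3 - 31*(-63)) = -17333 - 1953*(-9 + 1953)/(-3 + 1953) = -17333 - 1953*1944/1950 = -17333 - 1*632772/325 = -17333 - 632772/325 = -6265997/325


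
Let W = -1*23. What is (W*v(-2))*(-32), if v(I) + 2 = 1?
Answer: -736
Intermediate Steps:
v(I) = -1 (v(I) = -2 + 1 = -1)
W = -23
(W*v(-2))*(-32) = -23*(-1)*(-32) = 23*(-32) = -736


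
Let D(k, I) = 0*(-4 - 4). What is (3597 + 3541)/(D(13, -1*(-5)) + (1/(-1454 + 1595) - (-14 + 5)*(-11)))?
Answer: -503229/6979 ≈ -72.106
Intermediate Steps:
D(k, I) = 0 (D(k, I) = 0*(-8) = 0)
(3597 + 3541)/(D(13, -1*(-5)) + (1/(-1454 + 1595) - (-14 + 5)*(-11))) = (3597 + 3541)/(0 + (1/(-1454 + 1595) - (-14 + 5)*(-11))) = 7138/(0 + (1/141 - (-9)*(-11))) = 7138/(0 + (1/141 - 1*99)) = 7138/(0 + (1/141 - 99)) = 7138/(0 - 13958/141) = 7138/(-13958/141) = 7138*(-141/13958) = -503229/6979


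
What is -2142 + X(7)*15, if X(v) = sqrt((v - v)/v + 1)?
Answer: -2127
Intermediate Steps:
X(v) = 1 (X(v) = sqrt(0/v + 1) = sqrt(0 + 1) = sqrt(1) = 1)
-2142 + X(7)*15 = -2142 + 1*15 = -2142 + 15 = -2127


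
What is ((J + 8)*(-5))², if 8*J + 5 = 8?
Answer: 112225/64 ≈ 1753.5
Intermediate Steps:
J = 3/8 (J = -5/8 + (⅛)*8 = -5/8 + 1 = 3/8 ≈ 0.37500)
((J + 8)*(-5))² = ((3/8 + 8)*(-5))² = ((67/8)*(-5))² = (-335/8)² = 112225/64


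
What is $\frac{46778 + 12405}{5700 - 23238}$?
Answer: $- \frac{59183}{17538} \approx -3.3746$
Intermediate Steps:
$\frac{46778 + 12405}{5700 - 23238} = \frac{59183}{5700 - 23238} = \frac{59183}{-17538} = 59183 \left(- \frac{1}{17538}\right) = - \frac{59183}{17538}$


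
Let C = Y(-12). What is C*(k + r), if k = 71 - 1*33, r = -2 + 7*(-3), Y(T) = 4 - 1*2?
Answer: 30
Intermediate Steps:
Y(T) = 2 (Y(T) = 4 - 2 = 2)
C = 2
r = -23 (r = -2 - 21 = -23)
k = 38 (k = 71 - 33 = 38)
C*(k + r) = 2*(38 - 23) = 2*15 = 30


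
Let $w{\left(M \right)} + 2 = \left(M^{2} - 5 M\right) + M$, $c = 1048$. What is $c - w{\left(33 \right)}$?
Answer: $93$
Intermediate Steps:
$w{\left(M \right)} = -2 + M^{2} - 4 M$ ($w{\left(M \right)} = -2 + \left(\left(M^{2} - 5 M\right) + M\right) = -2 + \left(M^{2} - 4 M\right) = -2 + M^{2} - 4 M$)
$c - w{\left(33 \right)} = 1048 - \left(-2 + 33^{2} - 132\right) = 1048 - \left(-2 + 1089 - 132\right) = 1048 - 955 = 93$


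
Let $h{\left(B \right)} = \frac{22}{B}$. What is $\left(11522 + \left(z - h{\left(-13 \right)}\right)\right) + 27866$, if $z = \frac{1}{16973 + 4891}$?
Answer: $\frac{11195811037}{284232} \approx 39390.0$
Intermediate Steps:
$z = \frac{1}{21864} \approx 4.5737 \cdot 10^{-5}$
$\left(11522 + \left(z - h{\left(-13 \right)}\right)\right) + 27866 = \left(11522 - \left(- \frac{1}{21864} + \frac{22}{-13}\right)\right) + 27866 = \left(11522 - \left(- \frac{1}{21864} + 22 \left(- \frac{1}{13}\right)\right)\right) + 27866 = \left(11522 + \left(\frac{1}{21864} - - \frac{22}{13}\right)\right) + 27866 = \left(11522 + \left(\frac{1}{21864} + \frac{22}{13}\right)\right) + 27866 = \left(11522 + \frac{481021}{284232}\right) + 27866 = \frac{3275402125}{284232} + 27866 = \frac{11195811037}{284232}$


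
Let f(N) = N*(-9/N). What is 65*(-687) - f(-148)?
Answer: -44646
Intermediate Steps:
f(N) = -9
65*(-687) - f(-148) = 65*(-687) - 1*(-9) = -44655 + 9 = -44646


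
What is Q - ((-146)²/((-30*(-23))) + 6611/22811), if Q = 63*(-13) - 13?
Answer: -6793069873/7869795 ≈ -863.18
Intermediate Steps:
Q = -832 (Q = -819 - 13 = -832)
Q - ((-146)²/((-30*(-23))) + 6611/22811) = -832 - ((-146)²/((-30*(-23))) + 6611/22811) = -832 - (21316/690 + 6611*(1/22811)) = -832 - (21316*(1/690) + 6611/22811) = -832 - (10658/345 + 6611/22811) = -832 - 1*245400433/7869795 = -832 - 245400433/7869795 = -6793069873/7869795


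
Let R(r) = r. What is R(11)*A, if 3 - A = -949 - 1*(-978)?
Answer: -286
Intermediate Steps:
A = -26 (A = 3 - (-949 - 1*(-978)) = 3 - (-949 + 978) = 3 - 1*29 = 3 - 29 = -26)
R(11)*A = 11*(-26) = -286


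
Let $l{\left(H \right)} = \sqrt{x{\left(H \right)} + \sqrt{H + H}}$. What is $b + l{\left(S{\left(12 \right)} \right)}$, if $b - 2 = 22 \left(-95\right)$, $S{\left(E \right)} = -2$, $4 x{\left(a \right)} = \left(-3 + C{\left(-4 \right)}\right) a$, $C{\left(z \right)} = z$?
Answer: $-2088 + \frac{\sqrt{14 + 8 i}}{2} \approx -2086.1 + 0.51533 i$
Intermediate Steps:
$x{\left(a \right)} = - \frac{7 a}{4}$ ($x{\left(a \right)} = \frac{\left(-3 - 4\right) a}{4} = \frac{\left(-7\right) a}{4} = - \frac{7 a}{4}$)
$b = -2088$ ($b = 2 + 22 \left(-95\right) = 2 - 2090 = -2088$)
$l{\left(H \right)} = \sqrt{- \frac{7 H}{4} + \sqrt{2} \sqrt{H}}$ ($l{\left(H \right)} = \sqrt{- \frac{7 H}{4} + \sqrt{H + H}} = \sqrt{- \frac{7 H}{4} + \sqrt{2 H}} = \sqrt{- \frac{7 H}{4} + \sqrt{2} \sqrt{H}}$)
$b + l{\left(S{\left(12 \right)} \right)} = -2088 + \frac{\sqrt{\left(-7\right) \left(-2\right) + 4 \sqrt{2} \sqrt{-2}}}{2} = -2088 + \frac{\sqrt{14 + 4 \sqrt{2} i \sqrt{2}}}{2} = -2088 + \frac{\sqrt{14 + 8 i}}{2}$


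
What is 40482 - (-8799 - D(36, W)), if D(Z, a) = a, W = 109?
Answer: 49390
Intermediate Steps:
40482 - (-8799 - D(36, W)) = 40482 - (-8799 - 1*109) = 40482 - (-8799 - 109) = 40482 - 1*(-8908) = 40482 + 8908 = 49390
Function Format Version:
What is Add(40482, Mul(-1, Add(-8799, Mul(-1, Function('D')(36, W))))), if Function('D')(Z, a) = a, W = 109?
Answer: 49390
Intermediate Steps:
Add(40482, Mul(-1, Add(-8799, Mul(-1, Function('D')(36, W))))) = Add(40482, Mul(-1, Add(-8799, Mul(-1, 109)))) = Add(40482, Mul(-1, Add(-8799, -109))) = Add(40482, Mul(-1, -8908)) = Add(40482, 8908) = 49390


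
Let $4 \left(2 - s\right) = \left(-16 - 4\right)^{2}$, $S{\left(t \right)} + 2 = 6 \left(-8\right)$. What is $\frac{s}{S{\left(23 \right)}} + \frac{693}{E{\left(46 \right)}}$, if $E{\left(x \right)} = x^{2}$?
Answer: $\frac{121009}{52900} \approx 2.2875$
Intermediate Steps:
$S{\left(t \right)} = -50$ ($S{\left(t \right)} = -2 + 6 \left(-8\right) = -2 - 48 = -50$)
$s = -98$ ($s = 2 - \frac{\left(-16 - 4\right)^{2}}{4} = 2 - \frac{\left(-20\right)^{2}}{4} = 2 - 100 = -98$)
$\frac{s}{S{\left(23 \right)}} + \frac{693}{E{\left(46 \right)}} = - \frac{98}{-50} + \frac{693}{46^{2}} = \left(-98\right) \left(- \frac{1}{50}\right) + \frac{693}{2116} = \frac{49}{25} + 693 \cdot \frac{1}{2116} = \frac{49}{25} + \frac{693}{2116} = \frac{121009}{52900}$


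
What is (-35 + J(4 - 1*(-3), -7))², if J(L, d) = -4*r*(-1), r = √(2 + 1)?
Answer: 1273 - 280*√3 ≈ 788.03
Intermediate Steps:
r = √3 ≈ 1.7320
J(L, d) = 4*√3 (J(L, d) = -4*√3*(-1) = 4*√3)
(-35 + J(4 - 1*(-3), -7))² = (-35 + 4*√3)²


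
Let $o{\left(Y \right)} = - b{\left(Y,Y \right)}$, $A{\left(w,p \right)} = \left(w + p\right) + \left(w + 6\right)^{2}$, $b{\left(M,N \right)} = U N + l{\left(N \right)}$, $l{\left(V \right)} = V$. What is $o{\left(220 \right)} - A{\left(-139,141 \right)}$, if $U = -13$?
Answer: $-15051$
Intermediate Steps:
$b{\left(M,N \right)} = - 12 N$ ($b{\left(M,N \right)} = - 13 N + N = - 12 N$)
$A{\left(w,p \right)} = p + w + \left(6 + w\right)^{2}$ ($A{\left(w,p \right)} = \left(p + w\right) + \left(6 + w\right)^{2} = p + w + \left(6 + w\right)^{2}$)
$o{\left(Y \right)} = 12 Y$ ($o{\left(Y \right)} = - \left(-12\right) Y = 12 Y$)
$o{\left(220 \right)} - A{\left(-139,141 \right)} = 12 \cdot 220 - \left(141 - 139 + \left(6 - 139\right)^{2}\right) = 2640 - \left(141 - 139 + \left(-133\right)^{2}\right) = 2640 - \left(141 - 139 + 17689\right) = 2640 - 17691 = -15051$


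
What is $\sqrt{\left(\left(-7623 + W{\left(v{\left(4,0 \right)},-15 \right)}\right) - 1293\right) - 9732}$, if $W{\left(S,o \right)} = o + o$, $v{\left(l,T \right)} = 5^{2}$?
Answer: $i \sqrt{18678} \approx 136.67 i$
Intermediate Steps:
$v{\left(l,T \right)} = 25$
$W{\left(S,o \right)} = 2 o$
$\sqrt{\left(\left(-7623 + W{\left(v{\left(4,0 \right)},-15 \right)}\right) - 1293\right) - 9732} = \sqrt{\left(\left(-7623 + 2 \left(-15\right)\right) - 1293\right) - 9732} = \sqrt{\left(\left(-7623 - 30\right) - 1293\right) - 9732} = \sqrt{\left(-7653 - 1293\right) - 9732} = \sqrt{-8946 - 9732} = \sqrt{-18678} = i \sqrt{18678}$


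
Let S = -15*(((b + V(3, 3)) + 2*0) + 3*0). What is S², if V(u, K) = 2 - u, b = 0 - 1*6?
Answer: 11025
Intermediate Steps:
b = -6 (b = 0 - 6 = -6)
S = 105 (S = -15*(((-6 + (2 - 1*3)) + 2*0) + 3*0) = -15*(((-6 + (2 - 3)) + 0) + 0) = -15*(((-6 - 1) + 0) + 0) = -15*((-7 + 0) + 0) = -15*(-7 + 0) = -15*(-7) = 105)
S² = 105² = 11025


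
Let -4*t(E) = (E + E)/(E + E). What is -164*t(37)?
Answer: 41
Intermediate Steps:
t(E) = -¼ (t(E) = -(E + E)/(4*(E + E)) = -2*E/(4*(2*E)) = -2*E*1/(2*E)/4 = -¼*1 = -¼)
-164*t(37) = -164*(-¼) = 41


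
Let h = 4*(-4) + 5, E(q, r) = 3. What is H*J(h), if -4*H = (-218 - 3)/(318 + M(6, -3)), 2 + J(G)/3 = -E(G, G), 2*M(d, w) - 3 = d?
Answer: -221/86 ≈ -2.5698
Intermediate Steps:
M(d, w) = 3/2 + d/2
h = -11 (h = -16 + 5 = -11)
J(G) = -15 (J(G) = -6 + 3*(-1*3) = -6 + 3*(-3) = -6 - 9 = -15)
H = 221/1290 (H = -(-218 - 3)/(4*(318 + (3/2 + (½)*6))) = -(-221)/(4*(318 + (3/2 + 3))) = -(-221)/(4*(318 + 9/2)) = -(-221)/(4*645/2) = -(-221)*2/(4*645) = -¼*(-442/645) = 221/1290 ≈ 0.17132)
H*J(h) = (221/1290)*(-15) = -221/86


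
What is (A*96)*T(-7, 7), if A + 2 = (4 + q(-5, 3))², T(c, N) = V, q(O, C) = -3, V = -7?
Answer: 672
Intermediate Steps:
T(c, N) = -7
A = -1 (A = -2 + (4 - 3)² = -2 + 1² = -2 + 1 = -1)
(A*96)*T(-7, 7) = -1*96*(-7) = -96*(-7) = 672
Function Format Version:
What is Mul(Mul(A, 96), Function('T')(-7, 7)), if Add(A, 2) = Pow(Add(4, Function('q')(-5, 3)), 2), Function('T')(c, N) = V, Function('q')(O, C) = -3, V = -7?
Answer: 672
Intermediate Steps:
Function('T')(c, N) = -7
A = -1 (A = Add(-2, Pow(Add(4, -3), 2)) = Add(-2, Pow(1, 2)) = Add(-2, 1) = -1)
Mul(Mul(A, 96), Function('T')(-7, 7)) = Mul(Mul(-1, 96), -7) = Mul(-96, -7) = 672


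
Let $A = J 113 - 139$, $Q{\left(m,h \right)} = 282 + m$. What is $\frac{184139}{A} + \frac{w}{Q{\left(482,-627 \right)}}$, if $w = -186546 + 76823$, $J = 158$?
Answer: $- \frac{1803060749}{13534260} \approx -133.22$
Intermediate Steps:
$A = 17715$ ($A = 158 \cdot 113 - 139 = 17854 - 139 = 17715$)
$w = -109723$
$\frac{184139}{A} + \frac{w}{Q{\left(482,-627 \right)}} = \frac{184139}{17715} - \frac{109723}{282 + 482} = 184139 \cdot \frac{1}{17715} - \frac{109723}{764} = \frac{184139}{17715} - \frac{109723}{764} = - \frac{1803060749}{13534260}$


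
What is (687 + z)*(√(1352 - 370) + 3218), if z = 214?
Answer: 2899418 + 901*√982 ≈ 2.9277e+6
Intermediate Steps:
(687 + z)*(√(1352 - 370) + 3218) = (687 + 214)*(√(1352 - 370) + 3218) = 901*(√982 + 3218) = 901*(3218 + √982) = 2899418 + 901*√982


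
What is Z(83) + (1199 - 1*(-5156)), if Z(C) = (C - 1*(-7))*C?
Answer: 13825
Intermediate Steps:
Z(C) = C*(7 + C) (Z(C) = (C + 7)*C = (7 + C)*C = C*(7 + C))
Z(83) + (1199 - 1*(-5156)) = 83*(7 + 83) + (1199 - 1*(-5156)) = 83*90 + (1199 + 5156) = 7470 + 6355 = 13825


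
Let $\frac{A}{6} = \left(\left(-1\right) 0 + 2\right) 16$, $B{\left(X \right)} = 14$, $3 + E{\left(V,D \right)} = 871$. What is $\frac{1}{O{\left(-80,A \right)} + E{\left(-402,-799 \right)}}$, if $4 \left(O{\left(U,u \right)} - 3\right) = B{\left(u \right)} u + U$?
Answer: $\frac{1}{1523} \approx 0.0006566$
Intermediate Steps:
$E{\left(V,D \right)} = 868$ ($E{\left(V,D \right)} = -3 + 871 = 868$)
$A = 192$ ($A = 6 \left(\left(-1\right) 0 + 2\right) 16 = 6 \left(0 + 2\right) 16 = 6 \cdot 2 \cdot 16 = 6 \cdot 32 = 192$)
$O{\left(U,u \right)} = 3 + \frac{U}{4} + \frac{7 u}{2}$ ($O{\left(U,u \right)} = 3 + \frac{14 u + U}{4} = 3 + \frac{U + 14 u}{4} = 3 + \left(\frac{U}{4} + \frac{7 u}{2}\right) = 3 + \frac{U}{4} + \frac{7 u}{2}$)
$\frac{1}{O{\left(-80,A \right)} + E{\left(-402,-799 \right)}} = \frac{1}{\left(3 + \frac{1}{4} \left(-80\right) + \frac{7}{2} \cdot 192\right) + 868} = \frac{1}{\left(3 - 20 + 672\right) + 868} = \frac{1}{655 + 868} = \frac{1}{1523}$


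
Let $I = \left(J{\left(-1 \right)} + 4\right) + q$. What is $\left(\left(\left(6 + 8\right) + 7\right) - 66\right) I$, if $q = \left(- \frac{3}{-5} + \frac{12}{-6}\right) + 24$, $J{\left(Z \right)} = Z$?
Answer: $-1152$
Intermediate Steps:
$q = \frac{113}{5}$ ($q = \left(\left(-3\right) \left(- \frac{1}{5}\right) + 12 \left(- \frac{1}{6}\right)\right) + 24 = \left(\frac{3}{5} - 2\right) + 24 = - \frac{7}{5} + 24 = \frac{113}{5} \approx 22.6$)
$I = \frac{128}{5}$ ($I = \left(-1 + 4\right) + \frac{113}{5} = 3 + \frac{113}{5} = \frac{128}{5} \approx 25.6$)
$\left(\left(\left(6 + 8\right) + 7\right) - 66\right) I = \left(\left(\left(6 + 8\right) + 7\right) - 66\right) \frac{128}{5} = \left(\left(14 + 7\right) - 66\right) \frac{128}{5} = \left(21 - 66\right) \frac{128}{5} = \left(-45\right) \frac{128}{5} = -1152$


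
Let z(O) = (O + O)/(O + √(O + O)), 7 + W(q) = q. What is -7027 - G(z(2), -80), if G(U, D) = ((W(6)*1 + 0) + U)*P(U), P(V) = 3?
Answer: -7027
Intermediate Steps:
W(q) = -7 + q
z(O) = 2*O/(O + √2*√O) (z(O) = (2*O)/(O + √(2*O)) = (2*O)/(O + √2*√O) = 2*O/(O + √2*√O))
G(U, D) = -3 + 3*U (G(U, D) = (((-7 + 6)*1 + 0) + U)*3 = ((-1*1 + 0) + U)*3 = ((-1 + 0) + U)*3 = (-1 + U)*3 = -3 + 3*U)
-7027 - G(z(2), -80) = -7027 - (-3 + 3*(2*2/(2 + √2*√2))) = -7027 - (-3 + 3*(2*2/(2 + 2))) = -7027 - (-3 + 3*(2*2/4)) = -7027 - (-3 + 3*(2*2*(¼))) = -7027 - (-3 + 3*1) = -7027 - (-3 + 3) = -7027 - 1*0 = -7027 + 0 = -7027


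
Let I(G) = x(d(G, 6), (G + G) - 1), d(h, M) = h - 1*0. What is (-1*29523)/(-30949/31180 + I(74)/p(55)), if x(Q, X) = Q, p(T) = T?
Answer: -2025159708/24205 ≈ -83667.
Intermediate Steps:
d(h, M) = h (d(h, M) = h + 0 = h)
I(G) = G
(-1*29523)/(-30949/31180 + I(74)/p(55)) = (-1*29523)/(-30949/31180 + 74/55) = -29523/(-30949*1/31180 + 74*(1/55)) = -29523/(-30949/31180 + 74/55) = -29523/24205/68596 = -29523*68596/24205 = -2025159708/24205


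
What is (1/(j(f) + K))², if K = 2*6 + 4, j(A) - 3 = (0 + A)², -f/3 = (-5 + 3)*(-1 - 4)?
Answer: 1/844561 ≈ 1.1840e-6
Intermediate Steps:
f = -30 (f = -3*(-5 + 3)*(-1 - 4) = -(-6)*(-5) = -3*10 = -30)
j(A) = 3 + A² (j(A) = 3 + (0 + A)² = 3 + A²)
K = 16 (K = 12 + 4 = 16)
(1/(j(f) + K))² = (1/((3 + (-30)²) + 16))² = (1/((3 + 900) + 16))² = (1/(903 + 16))² = (1/919)² = 1/844561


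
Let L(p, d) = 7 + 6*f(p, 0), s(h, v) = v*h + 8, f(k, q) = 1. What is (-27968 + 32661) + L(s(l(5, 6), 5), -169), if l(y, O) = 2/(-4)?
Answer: 4706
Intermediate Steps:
l(y, O) = -½ (l(y, O) = 2*(-¼) = -½)
s(h, v) = 8 + h*v (s(h, v) = h*v + 8 = 8 + h*v)
L(p, d) = 13 (L(p, d) = 7 + 6*1 = 7 + 6 = 13)
(-27968 + 32661) + L(s(l(5, 6), 5), -169) = (-27968 + 32661) + 13 = 4693 + 13 = 4706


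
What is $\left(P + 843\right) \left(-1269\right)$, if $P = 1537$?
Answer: $-3020220$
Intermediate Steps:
$\left(P + 843\right) \left(-1269\right) = \left(1537 + 843\right) \left(-1269\right) = 2380 \left(-1269\right) = -3020220$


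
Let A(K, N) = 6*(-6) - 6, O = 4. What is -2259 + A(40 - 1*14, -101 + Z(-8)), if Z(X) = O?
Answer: -2301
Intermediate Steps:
Z(X) = 4
A(K, N) = -42 (A(K, N) = -36 - 6 = -42)
-2259 + A(40 - 1*14, -101 + Z(-8)) = -2259 - 42 = -2301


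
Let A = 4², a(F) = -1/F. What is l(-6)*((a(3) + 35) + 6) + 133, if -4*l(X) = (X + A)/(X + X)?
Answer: 5093/36 ≈ 141.47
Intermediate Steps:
A = 16
l(X) = -(16 + X)/(8*X) (l(X) = -(X + 16)/(4*(X + X)) = -(16 + X)/(4*(2*X)) = -(16 + X)*1/(2*X)/4 = -(16 + X)/(8*X))
l(-6)*((a(3) + 35) + 6) + 133 = ((⅛)*(-16 - 1*(-6))/(-6))*((-1/3 + 35) + 6) + 133 = ((⅛)*(-⅙)*(-16 + 6))*((-1*⅓ + 35) + 6) + 133 = ((⅛)*(-⅙)*(-10))*((-⅓ + 35) + 6) + 133 = 5*(104/3 + 6)/24 + 133 = (5/24)*(122/3) + 133 = 305/36 + 133 = 5093/36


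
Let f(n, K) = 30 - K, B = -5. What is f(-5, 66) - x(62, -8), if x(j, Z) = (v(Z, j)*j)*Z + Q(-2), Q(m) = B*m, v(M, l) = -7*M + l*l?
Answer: 1934354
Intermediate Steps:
v(M, l) = l² - 7*M (v(M, l) = -7*M + l² = l² - 7*M)
Q(m) = -5*m
x(j, Z) = 10 + Z*j*(j² - 7*Z) (x(j, Z) = ((j² - 7*Z)*j)*Z - 5*(-2) = (j*(j² - 7*Z))*Z + 10 = Z*j*(j² - 7*Z) + 10 = 10 + Z*j*(j² - 7*Z))
f(-5, 66) - x(62, -8) = (30 - 1*66) - (10 - 1*(-8)*62*(-1*62² + 7*(-8))) = (30 - 66) - (10 - 1*(-8)*62*(-1*3844 - 56)) = -36 - (10 - 1*(-8)*62*(-3844 - 56)) = -36 - (10 - 1*(-8)*62*(-3900)) = -36 - (10 - 1934400) = -36 - 1*(-1934390) = -36 + 1934390 = 1934354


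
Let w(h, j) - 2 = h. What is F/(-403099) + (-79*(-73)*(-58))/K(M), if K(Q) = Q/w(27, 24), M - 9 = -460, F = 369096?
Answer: 3909931729010/181797649 ≈ 21507.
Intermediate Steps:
w(h, j) = 2 + h
M = -451 (M = 9 - 460 = -451)
K(Q) = Q/29 (K(Q) = Q/(2 + 27) = Q/29)
F/(-403099) + (-79*(-73)*(-58))/K(M) = 369096/(-403099) + (-79*(-73)*(-58))/(((1/29)*(-451))) = 369096*(-1/403099) + (5767*(-58))/(-451/29) = -369096/403099 - 334486*(-29/451) = -369096/403099 + 9700094/451 = 3909931729010/181797649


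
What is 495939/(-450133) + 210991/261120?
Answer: -34525579877/117538728960 ≈ -0.29374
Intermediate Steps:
495939/(-450133) + 210991/261120 = 495939*(-1/450133) + 210991*(1/261120) = -495939/450133 + 210991/261120 = -34525579877/117538728960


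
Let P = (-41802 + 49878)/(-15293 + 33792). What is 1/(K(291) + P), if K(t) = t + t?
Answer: 18499/10774494 ≈ 0.0017169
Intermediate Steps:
P = 8076/18499 ≈ 0.43656
K(t) = 2*t
1/(K(291) + P) = 1/(2*291 + 8076/18499) = 1/(582 + 8076/18499) = 1/(10774494/18499) = 18499/10774494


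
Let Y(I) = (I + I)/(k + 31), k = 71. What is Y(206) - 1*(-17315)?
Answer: 883271/51 ≈ 17319.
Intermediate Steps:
Y(I) = I/51 (Y(I) = (I + I)/(71 + 31) = (2*I)/102 = (2*I)*(1/102) = I/51)
Y(206) - 1*(-17315) = (1/51)*206 - 1*(-17315) = 206/51 + 17315 = 883271/51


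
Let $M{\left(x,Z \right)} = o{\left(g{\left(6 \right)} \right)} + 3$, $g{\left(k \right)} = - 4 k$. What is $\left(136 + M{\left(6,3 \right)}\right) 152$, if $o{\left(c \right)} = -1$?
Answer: $20976$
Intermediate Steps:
$M{\left(x,Z \right)} = 2$ ($M{\left(x,Z \right)} = -1 + 3 = 2$)
$\left(136 + M{\left(6,3 \right)}\right) 152 = \left(136 + 2\right) 152 = 138 \cdot 152 = 20976$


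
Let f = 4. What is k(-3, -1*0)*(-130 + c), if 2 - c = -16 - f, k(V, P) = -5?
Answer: 540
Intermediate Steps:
c = 22 (c = 2 - (-16 - 1*4) = 2 - (-16 - 4) = 2 - 1*(-20) = 2 + 20 = 22)
k(-3, -1*0)*(-130 + c) = -5*(-130 + 22) = -5*(-108) = 540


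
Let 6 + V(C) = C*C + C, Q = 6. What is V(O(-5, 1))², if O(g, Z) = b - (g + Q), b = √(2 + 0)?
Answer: 18 + 8*√2 ≈ 29.314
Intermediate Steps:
b = √2 ≈ 1.4142
O(g, Z) = -6 + √2 - g (O(g, Z) = √2 - (g + 6) = √2 - (6 + g) = √2 + (-6 - g) = -6 + √2 - g)
V(C) = -6 + C + C² (V(C) = -6 + (C*C + C) = -6 + (C² + C) = -6 + (C + C²) = -6 + C + C²)
V(O(-5, 1))² = (-6 + (-6 + √2 - 1*(-5)) + (-6 + √2 - 1*(-5))²)² = (-6 + (-6 + √2 + 5) + (-6 + √2 + 5)²)² = (-6 + (-1 + √2) + (-1 + √2)²)² = (-7 + √2 + (-1 + √2)²)²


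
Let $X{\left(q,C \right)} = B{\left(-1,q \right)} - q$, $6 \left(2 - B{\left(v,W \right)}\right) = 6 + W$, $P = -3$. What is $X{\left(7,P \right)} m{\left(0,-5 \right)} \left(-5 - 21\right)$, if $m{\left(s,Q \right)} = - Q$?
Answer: $\frac{2795}{3} \approx 931.67$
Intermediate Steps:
$B{\left(v,W \right)} = 1 - \frac{W}{6}$ ($B{\left(v,W \right)} = 2 - \frac{6 + W}{6} = 2 - \left(1 + \frac{W}{6}\right) = 1 - \frac{W}{6}$)
$X{\left(q,C \right)} = 1 - \frac{7 q}{6}$ ($X{\left(q,C \right)} = \left(1 - \frac{q}{6}\right) - q = 1 - \frac{7 q}{6}$)
$X{\left(7,P \right)} m{\left(0,-5 \right)} \left(-5 - 21\right) = \left(1 - \frac{49}{6}\right) \left(\left(-1\right) \left(-5\right)\right) \left(-5 - 21\right) = \left(1 - \frac{49}{6}\right) 5 \left(-5 - 21\right) = \left(- \frac{43}{6}\right) 5 \left(-26\right) = \left(- \frac{215}{6}\right) \left(-26\right) = \frac{2795}{3}$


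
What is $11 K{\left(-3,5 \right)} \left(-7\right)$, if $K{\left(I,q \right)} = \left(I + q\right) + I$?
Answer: $77$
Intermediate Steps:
$K{\left(I,q \right)} = q + 2 I$
$11 K{\left(-3,5 \right)} \left(-7\right) = 11 \left(5 + 2 \left(-3\right)\right) \left(-7\right) = 11 \left(5 - 6\right) \left(-7\right) = 11 \left(-1\right) \left(-7\right) = \left(-11\right) \left(-7\right) = 77$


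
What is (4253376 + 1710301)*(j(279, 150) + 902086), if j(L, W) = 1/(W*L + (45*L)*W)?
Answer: 10356555820636335877/1925100 ≈ 5.3797e+12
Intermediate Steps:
j(L, W) = 1/(46*L*W) (j(L, W) = 1/(L*W + 45*L*W) = 1/(46*L*W))
(4253376 + 1710301)*(j(279, 150) + 902086) = (4253376 + 1710301)*((1/46)/(279*150) + 902086) = 5963677*((1/46)*(1/279)*(1/150) + 902086) = 5963677*(1/1925100 + 902086) = 5963677*(1736605758601/1925100) = 10356555820636335877/1925100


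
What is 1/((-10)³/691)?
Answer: -691/1000 ≈ -0.69100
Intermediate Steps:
1/((-10)³/691) = 1/(-1000*1/691) = 1/(-1000/691) = -691/1000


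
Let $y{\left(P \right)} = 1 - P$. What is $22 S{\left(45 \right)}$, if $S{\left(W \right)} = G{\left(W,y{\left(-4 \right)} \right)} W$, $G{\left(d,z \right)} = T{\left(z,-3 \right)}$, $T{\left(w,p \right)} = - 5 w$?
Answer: $-24750$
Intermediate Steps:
$G{\left(d,z \right)} = - 5 z$
$S{\left(W \right)} = - 25 W$ ($S{\left(W \right)} = - 5 \left(1 - -4\right) W = - 5 \left(1 + 4\right) W = \left(-5\right) 5 W = - 25 W$)
$22 S{\left(45 \right)} = 22 \left(\left(-25\right) 45\right) = 22 \left(-1125\right) = -24750$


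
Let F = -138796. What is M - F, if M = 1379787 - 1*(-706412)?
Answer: 2224995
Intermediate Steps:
M = 2086199 (M = 1379787 + 706412 = 2086199)
M - F = 2086199 - 1*(-138796) = 2086199 + 138796 = 2224995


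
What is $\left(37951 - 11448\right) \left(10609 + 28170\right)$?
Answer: $1027759837$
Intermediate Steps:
$\left(37951 - 11448\right) \left(10609 + 28170\right) = 26503 \cdot 38779 = 1027759837$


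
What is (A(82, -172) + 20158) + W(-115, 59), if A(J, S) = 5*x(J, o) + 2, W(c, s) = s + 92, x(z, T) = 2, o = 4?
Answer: 20321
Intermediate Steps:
W(c, s) = 92 + s
A(J, S) = 12 (A(J, S) = 5*2 + 2 = 10 + 2 = 12)
(A(82, -172) + 20158) + W(-115, 59) = (12 + 20158) + (92 + 59) = 20170 + 151 = 20321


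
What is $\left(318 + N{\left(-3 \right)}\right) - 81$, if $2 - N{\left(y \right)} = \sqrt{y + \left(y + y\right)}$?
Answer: $239 - 3 i \approx 239.0 - 3.0 i$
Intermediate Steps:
$N{\left(y \right)} = 2 - \sqrt{3} \sqrt{y}$ ($N{\left(y \right)} = 2 - \sqrt{y + \left(y + y\right)} = 2 - \sqrt{y + 2 y} = 2 - \sqrt{3 y} = 2 - \sqrt{3} \sqrt{y}$)
$\left(318 + N{\left(-3 \right)}\right) - 81 = \left(318 + \left(2 - \sqrt{3} \sqrt{-3}\right)\right) - 81 = \left(318 + \left(2 - \sqrt{3} i \sqrt{3}\right)\right) - 81 = \left(318 + \left(2 - 3 i\right)\right) - 81 = \left(320 - 3 i\right) - 81 = 239 - 3 i$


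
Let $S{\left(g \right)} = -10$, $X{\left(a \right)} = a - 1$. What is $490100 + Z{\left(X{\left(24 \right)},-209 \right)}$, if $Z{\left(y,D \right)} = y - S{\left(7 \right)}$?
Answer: $490133$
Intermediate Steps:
$X{\left(a \right)} = -1 + a$ ($X{\left(a \right)} = a - 1 = -1 + a$)
$Z{\left(y,D \right)} = 10 + y$ ($Z{\left(y,D \right)} = y - -10 = y + 10 = 10 + y$)
$490100 + Z{\left(X{\left(24 \right)},-209 \right)} = 490100 + \left(10 + \left(-1 + 24\right)\right) = 490100 + \left(10 + 23\right) = 490100 + 33 = 490133$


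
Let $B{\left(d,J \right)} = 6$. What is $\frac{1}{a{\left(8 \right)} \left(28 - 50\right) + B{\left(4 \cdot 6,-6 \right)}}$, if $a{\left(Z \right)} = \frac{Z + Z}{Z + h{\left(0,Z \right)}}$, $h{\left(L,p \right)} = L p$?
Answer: $- \frac{1}{38} \approx -0.026316$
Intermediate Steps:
$a{\left(Z \right)} = 2$ ($a{\left(Z \right)} = \frac{Z + Z}{Z + 0 Z} = \frac{2 Z}{Z + 0} = \frac{2 Z}{Z} = 2$)
$\frac{1}{a{\left(8 \right)} \left(28 - 50\right) + B{\left(4 \cdot 6,-6 \right)}} = \frac{1}{2 \left(28 - 50\right) + 6} = \frac{1}{2 \left(-22\right) + 6} = \frac{1}{-44 + 6} = \frac{1}{-38} = - \frac{1}{38}$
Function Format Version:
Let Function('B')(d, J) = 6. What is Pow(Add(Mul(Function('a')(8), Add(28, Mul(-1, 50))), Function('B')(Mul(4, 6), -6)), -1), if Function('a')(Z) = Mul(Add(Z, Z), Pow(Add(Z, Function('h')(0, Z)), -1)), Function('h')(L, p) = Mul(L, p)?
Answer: Rational(-1, 38) ≈ -0.026316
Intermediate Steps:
Function('a')(Z) = 2 (Function('a')(Z) = Mul(Add(Z, Z), Pow(Add(Z, Mul(0, Z)), -1)) = Mul(Mul(2, Z), Pow(Add(Z, 0), -1)) = Mul(Mul(2, Z), Pow(Z, -1)) = 2)
Pow(Add(Mul(Function('a')(8), Add(28, Mul(-1, 50))), Function('B')(Mul(4, 6), -6)), -1) = Pow(Add(Mul(2, Add(28, Mul(-1, 50))), 6), -1) = Pow(Add(Mul(2, Add(28, -50)), 6), -1) = Pow(Add(Mul(2, -22), 6), -1) = Pow(Add(-44, 6), -1) = Pow(-38, -1) = Rational(-1, 38)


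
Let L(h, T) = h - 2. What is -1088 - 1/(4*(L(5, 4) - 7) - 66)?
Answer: -89215/82 ≈ -1088.0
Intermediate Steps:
L(h, T) = -2 + h
-1088 - 1/(4*(L(5, 4) - 7) - 66) = -1088 - 1/(4*((-2 + 5) - 7) - 66) = -1088 - 1/(4*(3 - 7) - 66) = -1088 - 1/(4*(-4) - 66) = -1088 - 1/(-16 - 66) = -1088 - 1/(-82) = -1088 - 1*(-1/82) = -1088 + 1/82 = -89215/82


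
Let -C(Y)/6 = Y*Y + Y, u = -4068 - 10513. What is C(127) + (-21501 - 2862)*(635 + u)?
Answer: 339668862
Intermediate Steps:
u = -14581
C(Y) = -6*Y - 6*Y**2 (C(Y) = -6*(Y*Y + Y) = -6*(Y**2 + Y) = -6*(Y + Y**2) = -6*Y - 6*Y**2)
C(127) + (-21501 - 2862)*(635 + u) = -6*127*(1 + 127) + (-21501 - 2862)*(635 - 14581) = -6*127*128 - 24363*(-13946) = -97536 + 339766398 = 339668862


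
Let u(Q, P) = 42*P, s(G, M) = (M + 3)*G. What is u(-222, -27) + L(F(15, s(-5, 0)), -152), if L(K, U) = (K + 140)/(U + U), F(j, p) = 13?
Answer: -344889/304 ≈ -1134.5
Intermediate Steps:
s(G, M) = G*(3 + M) (s(G, M) = (3 + M)*G = G*(3 + M))
L(K, U) = (140 + K)/(2*U) (L(K, U) = (140 + K)/((2*U)) = (140 + K)*(1/(2*U)) = (140 + K)/(2*U))
u(-222, -27) + L(F(15, s(-5, 0)), -152) = 42*(-27) + (½)*(140 + 13)/(-152) = -1134 + (½)*(-1/152)*153 = -1134 - 153/304 = -344889/304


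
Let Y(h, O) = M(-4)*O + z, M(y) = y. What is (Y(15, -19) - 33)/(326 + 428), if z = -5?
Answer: 19/377 ≈ 0.050398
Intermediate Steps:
Y(h, O) = -5 - 4*O (Y(h, O) = -4*O - 5 = -5 - 4*O)
(Y(15, -19) - 33)/(326 + 428) = ((-5 - 4*(-19)) - 33)/(326 + 428) = ((-5 + 76) - 33)/754 = (71 - 33)*(1/754) = 38*(1/754) = 19/377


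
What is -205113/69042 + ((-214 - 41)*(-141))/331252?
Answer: -10910281061/3811716764 ≈ -2.8623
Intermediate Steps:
-205113/69042 + ((-214 - 41)*(-141))/331252 = -205113*1/69042 - 255*(-141)*(1/331252) = -68371/23014 + 35955*(1/331252) = -68371/23014 + 35955/331252 = -10910281061/3811716764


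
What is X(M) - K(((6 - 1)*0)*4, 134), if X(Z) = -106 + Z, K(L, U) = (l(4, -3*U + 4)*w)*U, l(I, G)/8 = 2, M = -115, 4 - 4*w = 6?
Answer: 851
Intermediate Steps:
w = -½ (w = 1 - ¼*6 = 1 - 3/2 = -½ ≈ -0.50000)
l(I, G) = 16 (l(I, G) = 8*2 = 16)
K(L, U) = -8*U (K(L, U) = (16*(-½))*U = -8*U)
X(M) - K(((6 - 1)*0)*4, 134) = (-106 - 115) - (-8)*134 = -221 - 1*(-1072) = -221 + 1072 = 851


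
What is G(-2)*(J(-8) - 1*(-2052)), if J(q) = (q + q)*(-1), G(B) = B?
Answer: -4136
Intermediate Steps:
J(q) = -2*q (J(q) = (2*q)*(-1) = -2*q)
G(-2)*(J(-8) - 1*(-2052)) = -2*(-2*(-8) - 1*(-2052)) = -2*(16 + 2052) = -2*2068 = -4136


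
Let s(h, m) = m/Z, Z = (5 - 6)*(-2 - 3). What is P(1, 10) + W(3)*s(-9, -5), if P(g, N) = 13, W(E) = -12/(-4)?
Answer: 10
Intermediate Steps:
W(E) = 3 (W(E) = -12*(-¼) = 3)
Z = 5 (Z = -1*(-5) = 5)
s(h, m) = m/5
P(1, 10) + W(3)*s(-9, -5) = 13 + 3*((⅕)*(-5)) = 13 + 3*(-1) = 13 - 3 = 10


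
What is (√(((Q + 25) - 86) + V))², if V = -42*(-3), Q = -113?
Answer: -48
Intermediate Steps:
V = 126
(√(((Q + 25) - 86) + V))² = (√(((-113 + 25) - 86) + 126))² = (√((-88 - 86) + 126))² = (√(-174 + 126))² = (√(-48))² = (4*I*√3)² = -48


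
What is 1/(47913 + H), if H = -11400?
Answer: 1/36513 ≈ 2.7388e-5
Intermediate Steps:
1/(47913 + H) = 1/(47913 - 11400) = 1/36513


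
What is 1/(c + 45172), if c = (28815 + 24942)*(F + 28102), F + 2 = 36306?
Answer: 1/3462318514 ≈ 2.8882e-10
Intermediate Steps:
F = 36304 (F = -2 + 36306 = 36304)
c = 3462273342 (c = (28815 + 24942)*(36304 + 28102) = 53757*64406 = 3462273342)
1/(c + 45172) = 1/(3462273342 + 45172) = 1/3462318514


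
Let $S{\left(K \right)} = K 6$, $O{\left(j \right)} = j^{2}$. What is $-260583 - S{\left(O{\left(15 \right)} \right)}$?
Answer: $-261933$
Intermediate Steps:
$S{\left(K \right)} = 6 K$
$-260583 - S{\left(O{\left(15 \right)} \right)} = -260583 - 6 \cdot 15^{2} = -260583 - 6 \cdot 225 = -260583 - 1350 = -261933$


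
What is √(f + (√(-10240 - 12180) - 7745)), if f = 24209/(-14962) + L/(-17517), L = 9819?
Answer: √(-59128902483001735666 + 15264628773363848*I*√5605)/87363118 ≈ 0.85054 + 88.022*I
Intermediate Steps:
f = -190326977/87363118 (f = 24209/(-14962) + 9819/(-17517) = 24209*(-1/14962) + 9819*(-1/17517) = -24209/14962 - 3273/5839 = -190326977/87363118 ≈ -2.1786)
√(f + (√(-10240 - 12180) - 7745)) = √(-190326977/87363118 + (√(-10240 - 12180) - 7745)) = √(-190326977/87363118 + (√(-22420) - 7745)) = √(-190326977/87363118 + (2*I*√5605 - 7745)) = √(-190326977/87363118 + (-7745 + 2*I*√5605)) = √(-676817675887/87363118 + 2*I*√5605)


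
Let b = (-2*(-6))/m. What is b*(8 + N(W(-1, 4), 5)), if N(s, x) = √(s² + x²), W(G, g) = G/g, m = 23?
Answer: 96/23 + 3*√401/23 ≈ 6.7859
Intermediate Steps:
b = 12/23 (b = -2*(-6)/23 = 12*(1/23) = 12/23 ≈ 0.52174)
b*(8 + N(W(-1, 4), 5)) = 12*(8 + √((-1/4)² + 5²))/23 = 12*(8 + √((-1*¼)² + 25))/23 = 12*(8 + √((-¼)² + 25))/23 = 12*(8 + √(1/16 + 25))/23 = 12*(8 + √(401/16))/23 = 12*(8 + √401/4)/23 = 96/23 + 3*√401/23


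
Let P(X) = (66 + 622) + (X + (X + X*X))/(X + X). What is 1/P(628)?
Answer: 1/1003 ≈ 0.00099701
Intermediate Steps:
P(X) = 688 + (X**2 + 2*X)/(2*X) (P(X) = 688 + (X + (X + X**2))/((2*X)) = 688 + (X**2 + 2*X)*(1/(2*X)) = 688 + (X**2 + 2*X)/(2*X))
1/P(628) = 1/(689 + (1/2)*628) = 1/(689 + 314) = 1/1003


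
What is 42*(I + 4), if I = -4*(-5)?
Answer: 1008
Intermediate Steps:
I = 20
42*(I + 4) = 42*(20 + 4) = 42*24 = 1008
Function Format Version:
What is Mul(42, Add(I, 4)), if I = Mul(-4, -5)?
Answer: 1008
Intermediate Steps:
I = 20
Mul(42, Add(I, 4)) = Mul(42, Add(20, 4)) = Mul(42, 24) = 1008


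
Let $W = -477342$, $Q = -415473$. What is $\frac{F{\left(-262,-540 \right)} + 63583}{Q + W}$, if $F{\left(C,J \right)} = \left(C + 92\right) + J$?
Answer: $- \frac{62873}{892815} \approx -0.070421$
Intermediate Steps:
$F{\left(C,J \right)} = 92 + C + J$ ($F{\left(C,J \right)} = \left(92 + C\right) + J = 92 + C + J$)
$\frac{F{\left(-262,-540 \right)} + 63583}{Q + W} = \frac{\left(92 - 262 - 540\right) + 63583}{-415473 - 477342} = \frac{-710 + 63583}{-892815} = 62873 \left(- \frac{1}{892815}\right) = - \frac{62873}{892815}$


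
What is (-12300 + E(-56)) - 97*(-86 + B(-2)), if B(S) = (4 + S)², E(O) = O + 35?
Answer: -4367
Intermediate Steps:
E(O) = 35 + O
(-12300 + E(-56)) - 97*(-86 + B(-2)) = (-12300 + (35 - 56)) - 97*(-86 + (4 - 2)²) = (-12300 - 21) - 97*(-86 + 2²) = -12321 - 97*(-86 + 4) = -12321 - 97*(-82) = -12321 + 7954 = -4367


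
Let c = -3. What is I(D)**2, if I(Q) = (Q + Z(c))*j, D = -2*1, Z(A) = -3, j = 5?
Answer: 625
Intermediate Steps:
D = -2
I(Q) = -15 + 5*Q (I(Q) = (Q - 3)*5 = (-3 + Q)*5 = -15 + 5*Q)
I(D)**2 = (-15 + 5*(-2))**2 = (-15 - 10)**2 = (-25)**2 = 625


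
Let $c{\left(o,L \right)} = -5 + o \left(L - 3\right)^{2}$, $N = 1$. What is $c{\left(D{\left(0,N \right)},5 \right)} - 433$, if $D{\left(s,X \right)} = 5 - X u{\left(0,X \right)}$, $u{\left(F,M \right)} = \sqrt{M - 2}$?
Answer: $-418 - 4 i \approx -418.0 - 4.0 i$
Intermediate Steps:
$u{\left(F,M \right)} = \sqrt{-2 + M}$
$D{\left(s,X \right)} = 5 - X \sqrt{-2 + X}$
$c{\left(o,L \right)} = -5 + o \left(-3 + L\right)^{2}$
$c{\left(D{\left(0,N \right)},5 \right)} - 433 = \left(-5 + \left(5 - 1 \sqrt{-2 + 1}\right) \left(-3 + 5\right)^{2}\right) - 433 = \left(-5 + \left(5 - 1 \sqrt{-1}\right) 2^{2}\right) - 433 = \left(-5 + \left(5 - 1 i\right) 4\right) - 433 = \left(-5 + \left(5 - i\right) 4\right) - 433 = \left(-5 + \left(20 - 4 i\right)\right) - 433 = \left(15 - 4 i\right) - 433 = -418 - 4 i$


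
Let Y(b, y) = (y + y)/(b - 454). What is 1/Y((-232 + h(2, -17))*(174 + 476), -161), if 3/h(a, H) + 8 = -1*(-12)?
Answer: 301533/644 ≈ 468.22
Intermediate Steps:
h(a, H) = ¾ (h(a, H) = 3/(-8 - 1*(-12)) = 3/(-8 + 12) = 3/4 = 3*(¼) = ¾)
Y(b, y) = 2*y/(-454 + b) (Y(b, y) = (2*y)/(-454 + b) = 2*y/(-454 + b))
1/Y((-232 + h(2, -17))*(174 + 476), -161) = 1/(2*(-161)/(-454 + (-232 + ¾)*(174 + 476))) = 1/(2*(-161)/(-454 - 925/4*650)) = 1/(2*(-161)/(-454 - 300625/2)) = 1/(2*(-161)/(-301533/2)) = 1/(2*(-161)*(-2/301533)) = 1/(644/301533) = 301533/644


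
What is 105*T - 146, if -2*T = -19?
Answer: 1703/2 ≈ 851.50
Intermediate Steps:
T = 19/2 (T = -½*(-19) = 19/2 ≈ 9.5000)
105*T - 146 = 105*(19/2) - 146 = 1995/2 - 146 = 1703/2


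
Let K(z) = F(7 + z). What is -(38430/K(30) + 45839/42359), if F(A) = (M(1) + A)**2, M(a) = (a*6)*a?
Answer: -1712612681/78321791 ≈ -21.866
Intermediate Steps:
M(a) = 6*a**2 (M(a) = (6*a)*a = 6*a**2)
F(A) = (6 + A)**2 (F(A) = (6*1**2 + A)**2 = (6*1 + A)**2 = (6 + A)**2)
K(z) = (13 + z)**2 (K(z) = (6 + (7 + z))**2 = (13 + z)**2)
-(38430/K(30) + 45839/42359) = -(38430/((13 + 30)**2) + 45839/42359) = -(38430/(43**2) + 45839*(1/42359)) = -(38430/1849 + 45839/42359) = -1*1712612681/78321791 = -1712612681/78321791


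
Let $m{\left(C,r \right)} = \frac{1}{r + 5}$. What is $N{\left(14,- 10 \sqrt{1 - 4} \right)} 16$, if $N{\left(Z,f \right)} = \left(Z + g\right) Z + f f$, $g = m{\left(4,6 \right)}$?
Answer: $- \frac{18080}{11} \approx -1643.6$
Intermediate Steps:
$m{\left(C,r \right)} = \frac{1}{5 + r}$
$g = \frac{1}{11}$ ($g = \frac{1}{5 + 6} = \frac{1}{11} \approx 0.090909$)
$N{\left(Z,f \right)} = f^{2} + Z \left(\frac{1}{11} + Z\right)$ ($N{\left(Z,f \right)} = \left(Z + \frac{1}{11}\right) Z + f f = \left(\frac{1}{11} + Z\right) Z + f^{2} = Z \left(\frac{1}{11} + Z\right) + f^{2} = f^{2} + Z \left(\frac{1}{11} + Z\right)$)
$N{\left(14,- 10 \sqrt{1 - 4} \right)} 16 = \left(14^{2} + \left(- 10 \sqrt{1 - 4}\right)^{2} + \frac{1}{11} \cdot 14\right) 16 = \left(196 + \left(- 10 \sqrt{-3}\right)^{2} + \frac{14}{11}\right) 16 = \left(196 + \left(- 10 i \sqrt{3}\right)^{2} + \frac{14}{11}\right) 16 = \left(196 - 300 + \frac{14}{11}\right) 16 = \left(- \frac{1130}{11}\right) 16 = - \frac{18080}{11}$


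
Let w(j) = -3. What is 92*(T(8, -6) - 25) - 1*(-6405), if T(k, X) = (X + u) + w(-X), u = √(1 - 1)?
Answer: 3277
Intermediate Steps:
u = 0 (u = √0 = 0)
T(k, X) = -3 + X (T(k, X) = (X + 0) - 3 = X - 3 = -3 + X)
92*(T(8, -6) - 25) - 1*(-6405) = 92*((-3 - 6) - 25) - 1*(-6405) = 92*(-9 - 25) + 6405 = 92*(-34) + 6405 = -3128 + 6405 = 3277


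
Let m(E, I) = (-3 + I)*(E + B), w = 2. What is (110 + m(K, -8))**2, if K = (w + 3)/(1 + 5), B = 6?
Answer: 43681/36 ≈ 1213.4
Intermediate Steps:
K = 5/6 (K = (2 + 3)/(1 + 5) = 5/6 ≈ 0.83333)
m(E, I) = (-3 + I)*(6 + E) (m(E, I) = (-3 + I)*(E + 6) = (-3 + I)*(6 + E))
(110 + m(K, -8))**2 = (110 + (-18 - 3*5/6 + 6*(-8) + (5/6)*(-8)))**2 = (110 + (-18 - 5/2 - 48 - 20/3))**2 = (110 - 451/6)**2 = (209/6)**2 = 43681/36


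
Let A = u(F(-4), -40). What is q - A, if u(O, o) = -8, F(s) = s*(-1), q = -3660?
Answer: -3652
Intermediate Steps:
F(s) = -s
A = -8
q - A = -3660 - 1*(-8) = -3660 + 8 = -3652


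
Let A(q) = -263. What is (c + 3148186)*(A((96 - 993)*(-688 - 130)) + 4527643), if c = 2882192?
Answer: 27301812749640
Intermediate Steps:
(c + 3148186)*(A((96 - 993)*(-688 - 130)) + 4527643) = (2882192 + 3148186)*(-263 + 4527643) = 6030378*4527380 = 27301812749640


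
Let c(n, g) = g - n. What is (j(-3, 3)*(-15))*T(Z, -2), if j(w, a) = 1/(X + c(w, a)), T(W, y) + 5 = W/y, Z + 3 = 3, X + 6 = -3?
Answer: -25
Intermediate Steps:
X = -9 (X = -6 - 3 = -9)
Z = 0 (Z = -3 + 3 = 0)
T(W, y) = -5 + W/y
j(w, a) = 1/(-9 + a - w) (j(w, a) = 1/(-9 + (a - w)) = 1/(-9 + a - w))
(j(-3, 3)*(-15))*T(Z, -2) = (-1/(9 - 3 - 1*3)*(-15))*(-5 + 0/(-2)) = (-1/(9 - 3 - 3)*(-15))*(-5 + 0*(-1/2)) = (-1/3*(-15))*(-5 + 0) = (-1*1/3*(-15))*(-5) = -1/3*(-15)*(-5) = 5*(-5) = -25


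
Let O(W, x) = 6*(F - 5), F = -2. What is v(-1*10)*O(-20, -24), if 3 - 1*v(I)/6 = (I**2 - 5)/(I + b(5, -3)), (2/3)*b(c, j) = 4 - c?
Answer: -65268/23 ≈ -2837.7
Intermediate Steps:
O(W, x) = -42 (O(W, x) = 6*(-2 - 5) = 6*(-7) = -42)
b(c, j) = 6 - 3*c/2 (b(c, j) = 3*(4 - c)/2 = 6 - 3*c/2)
v(I) = 18 - 6*(-5 + I**2)/(-3/2 + I) (v(I) = 18 - 6*(I**2 - 5)/(I + (6 - 3/2*5)) = 18 - 6*(-5 + I**2)/(I + (6 - 15/2)) = 18 - 6*(-5 + I**2)/(I - 3/2) = 18 - 6*(-5 + I**2)/(-3/2 + I))
v(-1*10)*O(-20, -24) = (6*(1 - 2*(-1*10)**2 + 6*(-1*10))/(-3 + 2*(-1*10)))*(-42) = (6*(1 - 2*(-10)**2 + 6*(-10))/(-3 + 2*(-10)))*(-42) = (6*(1 - 2*100 - 60)/(-3 - 20))*(-42) = (6*(1 - 200 - 60)/(-23))*(-42) = (6*(-1/23)*(-259))*(-42) = (1554/23)*(-42) = -65268/23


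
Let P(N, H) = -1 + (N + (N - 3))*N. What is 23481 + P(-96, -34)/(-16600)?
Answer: 389765881/16600 ≈ 23480.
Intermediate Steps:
P(N, H) = -1 + N*(-3 + 2*N) (P(N, H) = -1 + (N + (-3 + N))*N = -1 + (-3 + 2*N)*N = -1 + N*(-3 + 2*N))
23481 + P(-96, -34)/(-16600) = 23481 + (-1 - 3*(-96) + 2*(-96)²)/(-16600) = 23481 + (-1 + 288 + 2*9216)*(-1/16600) = 23481 + (-1 + 288 + 18432)*(-1/16600) = 23481 + 18719*(-1/16600) = 23481 - 18719/16600 = 389765881/16600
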